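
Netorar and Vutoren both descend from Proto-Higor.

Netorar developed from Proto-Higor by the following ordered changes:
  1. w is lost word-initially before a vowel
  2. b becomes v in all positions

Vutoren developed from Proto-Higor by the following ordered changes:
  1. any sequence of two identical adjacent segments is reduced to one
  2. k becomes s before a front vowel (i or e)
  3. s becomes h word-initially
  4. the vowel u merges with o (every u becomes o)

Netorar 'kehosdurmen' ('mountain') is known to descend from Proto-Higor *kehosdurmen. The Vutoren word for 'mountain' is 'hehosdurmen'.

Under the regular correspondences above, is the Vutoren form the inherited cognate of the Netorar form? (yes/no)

no

Derive the expected Vutoren reflex of *kehosdurmen:
Vutoren: *kehosdurmen
  kehosdurmen (rule 1 does not apply)
  kehosdurmen → sehosdurmen   [palatalisation]
  sehosdurmen → hehosdurmen   [debuccalisation]
  hehosdurmen → hehosdormen   [vowel merger]
  giving Vutoren hehosdormen.
The regular Vutoren reflex would be 'hehosdormen', but the attested form is 'hehosdurmen'. The correspondence is irregular, so they are not cognates (the Vutoren form has a different source).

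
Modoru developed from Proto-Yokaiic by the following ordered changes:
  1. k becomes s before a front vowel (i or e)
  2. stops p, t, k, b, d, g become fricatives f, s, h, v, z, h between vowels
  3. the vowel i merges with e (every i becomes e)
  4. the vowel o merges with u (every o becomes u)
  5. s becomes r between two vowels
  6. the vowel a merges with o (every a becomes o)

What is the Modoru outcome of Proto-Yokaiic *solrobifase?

Modoru: start from *solrobifase.
  rule 1: no change — solrobifase
  rule 2 (intervocalic lenition): solrobifase → solrovifase
  rule 3 (vowel merger): solrovifase → solrovefase
  rule 4 (vowel merger): solrovefase → sulruvefase
  rule 5 (rhotacism): sulruvefase → sulruvefare
  rule 6 (vowel merger): sulruvefare → sulruvefore
  ⇒ Modoru sulruvefore

sulruvefore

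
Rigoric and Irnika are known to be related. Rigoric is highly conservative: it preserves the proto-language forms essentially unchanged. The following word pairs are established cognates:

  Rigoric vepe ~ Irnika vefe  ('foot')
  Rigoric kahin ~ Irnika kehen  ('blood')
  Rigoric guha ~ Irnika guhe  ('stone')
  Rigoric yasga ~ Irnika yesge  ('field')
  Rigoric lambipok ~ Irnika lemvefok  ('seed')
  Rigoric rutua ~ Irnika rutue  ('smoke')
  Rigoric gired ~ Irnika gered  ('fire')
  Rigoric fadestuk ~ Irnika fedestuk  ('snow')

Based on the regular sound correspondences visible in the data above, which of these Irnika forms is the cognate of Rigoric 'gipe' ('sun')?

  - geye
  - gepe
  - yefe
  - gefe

lambipok ~ lemvefok — Rigoric i corresponds to Irnika e after a consonant, before a labial obstruent.
vepe ~ vefe — Rigoric p corresponds to Irnika f between vowels (before a front vowel).
Applying these to Rigoric 'gipe':
  gipe → gepe   (i→e after a consonant, before a labial obstruent)
  gepe → gefe   (p→f between vowels (before a front vowel))
So the Irnika cognate is 'gefe'.

gefe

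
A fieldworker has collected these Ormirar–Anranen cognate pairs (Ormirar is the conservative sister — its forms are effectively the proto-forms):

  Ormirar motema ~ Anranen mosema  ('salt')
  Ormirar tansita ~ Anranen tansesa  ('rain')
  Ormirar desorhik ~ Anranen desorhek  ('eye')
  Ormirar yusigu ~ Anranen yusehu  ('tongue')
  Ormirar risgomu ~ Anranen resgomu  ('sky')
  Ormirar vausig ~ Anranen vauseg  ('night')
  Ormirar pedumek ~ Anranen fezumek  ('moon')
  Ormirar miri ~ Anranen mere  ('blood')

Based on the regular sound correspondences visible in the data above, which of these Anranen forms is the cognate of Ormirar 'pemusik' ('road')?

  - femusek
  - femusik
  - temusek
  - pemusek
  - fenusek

femusek

pedumek ~ fezumek — Ormirar p corresponds to Anranen f word-initially before a front vowel.
tansita ~ tansesa, desorhik ~ desorhek — Ormirar i corresponds to Anranen e after a consonant, before a consonant other than r, m, n, p, b, f, v.
Applying these to Ormirar 'pemusik':
  pemusik → femusik   (p→f word-initially before a front vowel)
  femusik → femusek   (i→e after a consonant, before a consonant other than r, m, n, p, b, f, v)
So the Anranen cognate is 'femusek'.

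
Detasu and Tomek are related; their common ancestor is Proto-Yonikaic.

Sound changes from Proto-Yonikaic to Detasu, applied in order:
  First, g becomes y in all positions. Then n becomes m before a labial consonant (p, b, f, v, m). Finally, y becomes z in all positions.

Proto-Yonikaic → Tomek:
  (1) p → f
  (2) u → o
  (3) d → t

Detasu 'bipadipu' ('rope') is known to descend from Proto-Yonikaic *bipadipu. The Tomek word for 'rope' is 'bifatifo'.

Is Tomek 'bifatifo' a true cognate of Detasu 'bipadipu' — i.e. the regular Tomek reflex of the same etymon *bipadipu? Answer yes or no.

Derive the expected Tomek reflex of *bipadipu:
Tomek: *bipadipu
  bipadipu → bifadifu   [unconditioned shift]
  bifadifu → bifadifo   [vowel merger]
  bifadifo → bifatifo   [unconditioned shift]
  giving Tomek bifatifo.
Tomek 'bifatifo' matches the regular reflex exactly, so the pair is cognate.

yes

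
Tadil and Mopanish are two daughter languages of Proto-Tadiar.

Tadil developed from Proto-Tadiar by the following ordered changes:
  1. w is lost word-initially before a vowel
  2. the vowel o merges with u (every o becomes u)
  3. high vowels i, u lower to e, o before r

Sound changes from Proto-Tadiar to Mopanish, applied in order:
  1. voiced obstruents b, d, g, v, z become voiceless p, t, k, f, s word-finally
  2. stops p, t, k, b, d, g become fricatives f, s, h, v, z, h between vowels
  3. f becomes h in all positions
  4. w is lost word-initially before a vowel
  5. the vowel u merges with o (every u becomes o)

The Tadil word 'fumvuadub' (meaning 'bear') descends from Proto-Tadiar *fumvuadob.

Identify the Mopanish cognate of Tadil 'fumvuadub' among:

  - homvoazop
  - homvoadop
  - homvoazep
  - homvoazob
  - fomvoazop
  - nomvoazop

homvoazop

Mopanish: *fumvuadob > fumvuadop > fumvuazop > humvuazop > homvoazop  (by final devoicing, intervocalic lenition, unconditioned shift, vowel merger)
Only 'homvoazop' matches the regular Mopanish development of *fumvuadob.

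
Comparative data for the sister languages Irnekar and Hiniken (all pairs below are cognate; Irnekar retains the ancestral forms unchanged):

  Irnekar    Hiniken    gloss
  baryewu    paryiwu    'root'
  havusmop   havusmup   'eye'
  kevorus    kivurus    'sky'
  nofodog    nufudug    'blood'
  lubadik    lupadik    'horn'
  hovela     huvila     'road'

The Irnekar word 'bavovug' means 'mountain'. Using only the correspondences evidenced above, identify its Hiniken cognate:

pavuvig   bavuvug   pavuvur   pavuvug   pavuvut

pavuvug

baryewu ~ paryiwu — Irnekar b corresponds to Hiniken p word-initially before a back vowel.
hovela ~ huvila — Irnekar o corresponds to Hiniken u after a consonant, before a labial obstruent.
Applying these to Irnekar 'bavovug':
  bavovug → pavovug   (b→p word-initially before a back vowel)
  pavovug → pavuvug   (o→u after a consonant, before a labial obstruent)
So the Hiniken cognate is 'pavuvug'.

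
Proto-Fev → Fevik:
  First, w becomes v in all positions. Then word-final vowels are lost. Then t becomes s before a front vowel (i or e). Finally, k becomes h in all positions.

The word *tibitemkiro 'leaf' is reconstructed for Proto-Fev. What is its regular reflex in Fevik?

sibisemhir

Fevik: *tibitemkiro
  tibitemkiro (rule 1 does not apply)
  tibitemkiro → tibitemkir   [apocope]
  tibitemkir → sibisemkir   [palatalisation]
  sibisemkir → sibisemhir   [unconditioned shift]
  giving Fevik sibisemhir.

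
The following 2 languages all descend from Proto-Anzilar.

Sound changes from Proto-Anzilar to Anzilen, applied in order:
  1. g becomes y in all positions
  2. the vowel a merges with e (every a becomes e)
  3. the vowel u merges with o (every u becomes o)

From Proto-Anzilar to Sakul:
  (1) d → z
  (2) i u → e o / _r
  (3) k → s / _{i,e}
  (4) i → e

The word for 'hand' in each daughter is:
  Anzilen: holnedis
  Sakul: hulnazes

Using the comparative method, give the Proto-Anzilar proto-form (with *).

Position 7: Anzilen has i, Sakul has e. Anzilen preserves i here (none of its changes turn any other segment into i), so the proto-segment is *i.
Position 2: Anzilen has o, Sakul has u. Sakul preserves u here (none of its changes turn any other segment into u), so the proto-segment is *u.
This points to *hulnadis. Verify forward in each daughter:
Anzilen: *hulnadis > hulnedis > holnedis  (by vowel merger, vowel merger)
Sakul: start from *hulnadis.
  rule 1 (unconditioned shift): hulnadis → hulnazis
  rule 2: no change — hulnazis
  rule 3: no change — hulnazis
  rule 4 (vowel merger): hulnazis → hulnazes
  ⇒ Sakul hulnazes
*hulnadis is the unique common source.

*hulnadis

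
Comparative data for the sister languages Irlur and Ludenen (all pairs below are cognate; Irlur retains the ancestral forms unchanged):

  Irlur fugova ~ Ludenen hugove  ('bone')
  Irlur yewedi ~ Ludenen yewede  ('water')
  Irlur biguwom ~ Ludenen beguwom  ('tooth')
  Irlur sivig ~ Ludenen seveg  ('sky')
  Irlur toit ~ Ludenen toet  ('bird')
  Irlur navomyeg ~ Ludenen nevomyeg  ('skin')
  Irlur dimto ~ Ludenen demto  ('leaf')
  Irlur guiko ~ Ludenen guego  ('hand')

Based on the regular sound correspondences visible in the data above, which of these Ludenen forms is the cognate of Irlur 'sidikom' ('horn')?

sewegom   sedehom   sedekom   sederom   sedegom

sedegom

biguwom ~ beguwom, sivig ~ seveg — Irlur i corresponds to Ludenen e after a consonant, before a consonant other than r, m, n, p, b, f, v.
guiko ~ guego — Irlur k corresponds to Ludenen g between vowels (before a back vowel).
Applying these to Irlur 'sidikom':
  sidikom → sedikom   (i→e after a consonant, before a consonant other than r, m, n, p, b, f, v)
  sedikom → sedekom   (i→e after a consonant, before a consonant other than r, m, n, p, b, f, v)
  sedekom → sedegom   (k→g between vowels (before a back vowel))
So the Ludenen cognate is 'sedegom'.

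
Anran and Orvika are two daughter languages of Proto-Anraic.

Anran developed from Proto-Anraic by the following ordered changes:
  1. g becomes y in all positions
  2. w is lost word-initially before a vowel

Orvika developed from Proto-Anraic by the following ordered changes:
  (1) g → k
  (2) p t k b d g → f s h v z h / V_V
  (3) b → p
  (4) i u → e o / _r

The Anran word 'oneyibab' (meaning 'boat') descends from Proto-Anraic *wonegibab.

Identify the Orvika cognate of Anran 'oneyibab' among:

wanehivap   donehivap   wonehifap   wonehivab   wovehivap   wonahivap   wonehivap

Orvika: start from *wonegibab.
  rule 1 (unconditioned shift): wonegibab → wonekibab
  rule 2 (intervocalic lenition): wonekibab → wonehivab
  rule 3 (unconditioned shift): wonehivab → wonehivap
  rule 4: no change — wonehivap
  ⇒ Orvika wonehivap
Among the options, 'wonehivap' alone shows every Orvika change applied in order.

wonehivap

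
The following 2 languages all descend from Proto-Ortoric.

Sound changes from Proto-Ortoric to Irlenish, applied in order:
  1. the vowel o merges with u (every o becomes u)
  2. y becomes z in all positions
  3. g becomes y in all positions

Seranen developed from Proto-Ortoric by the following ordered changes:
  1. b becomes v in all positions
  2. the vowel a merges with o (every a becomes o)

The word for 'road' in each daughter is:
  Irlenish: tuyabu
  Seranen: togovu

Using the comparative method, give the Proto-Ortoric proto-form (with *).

*togabu

Position 2: Irlenish has u, Seranen has o. Taking the neighbouring segments as reconstructed: Irlenish u could go back to *o or *u; Seranen o could go back to *a or *o — the one source consistent with every daughter is *o.
Position 4: Irlenish has a, Seranen has o. Irlenish preserves a here (none of its changes turn any other segment into a), so the proto-segment is *a.
Verify the candidate proto-form against each daughter:
Irlenish: *togabu > tugabu > tuyabu  (by vowel merger, unconditioned shift)
Seranen: start from *togabu.
  rule 1 (unconditioned shift): togabu → togavu
  rule 2 (vowel merger): togavu → togovu
  ⇒ Seranen togovu
*togabu is the unique common source.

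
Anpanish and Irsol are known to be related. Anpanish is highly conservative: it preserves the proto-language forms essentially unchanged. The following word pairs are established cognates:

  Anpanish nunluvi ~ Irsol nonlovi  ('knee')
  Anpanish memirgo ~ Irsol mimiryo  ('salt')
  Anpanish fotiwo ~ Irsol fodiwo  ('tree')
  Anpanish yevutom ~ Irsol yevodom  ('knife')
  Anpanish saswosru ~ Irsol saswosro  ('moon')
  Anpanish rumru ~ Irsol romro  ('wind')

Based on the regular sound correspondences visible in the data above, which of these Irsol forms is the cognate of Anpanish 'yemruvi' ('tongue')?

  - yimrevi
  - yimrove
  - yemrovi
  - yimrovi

memirgo ~ mimiryo — Anpanish e corresponds to Irsol i after a consonant, before a nasal.
nunluvi ~ nonlovi — Anpanish u corresponds to Irsol o after a consonant, before a labial obstruent.
Applying these to Anpanish 'yemruvi':
  yemruvi → yimruvi   (e→i after a consonant, before a nasal)
  yimruvi → yimrovi   (u→o after a consonant, before a labial obstruent)
So the Irsol cognate is 'yimrovi'.

yimrovi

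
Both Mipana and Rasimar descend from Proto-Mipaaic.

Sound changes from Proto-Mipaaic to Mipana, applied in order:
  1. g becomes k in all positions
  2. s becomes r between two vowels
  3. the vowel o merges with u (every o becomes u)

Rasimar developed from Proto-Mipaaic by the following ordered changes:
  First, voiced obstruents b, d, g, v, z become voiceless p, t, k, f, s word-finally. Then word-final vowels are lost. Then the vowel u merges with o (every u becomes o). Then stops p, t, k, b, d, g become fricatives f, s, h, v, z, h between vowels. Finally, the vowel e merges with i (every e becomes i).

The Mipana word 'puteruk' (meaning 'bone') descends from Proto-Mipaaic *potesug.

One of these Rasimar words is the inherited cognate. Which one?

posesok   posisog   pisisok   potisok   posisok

posisok

Rasimar: *potesug > potesuk > potesok > posesok > posisok  (by final devoicing, vowel merger, intervocalic lenition, vowel merger)
The other candidates each miss or misapply at least one Rasimar change.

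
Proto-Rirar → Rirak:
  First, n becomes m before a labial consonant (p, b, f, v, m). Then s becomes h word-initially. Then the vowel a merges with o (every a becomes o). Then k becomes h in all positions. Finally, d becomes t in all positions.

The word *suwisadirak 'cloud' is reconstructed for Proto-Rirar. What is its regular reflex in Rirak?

Rirak: *suwisadirak
  suwisadirak (rule 1 does not apply)
  suwisadirak → huwisadirak   [debuccalisation]
  huwisadirak → huwisodirok   [vowel merger]
  huwisodirok → huwisodiroh   [unconditioned shift]
  huwisodiroh → huwisotiroh   [unconditioned shift]
  giving Rirak huwisotiroh.

huwisotiroh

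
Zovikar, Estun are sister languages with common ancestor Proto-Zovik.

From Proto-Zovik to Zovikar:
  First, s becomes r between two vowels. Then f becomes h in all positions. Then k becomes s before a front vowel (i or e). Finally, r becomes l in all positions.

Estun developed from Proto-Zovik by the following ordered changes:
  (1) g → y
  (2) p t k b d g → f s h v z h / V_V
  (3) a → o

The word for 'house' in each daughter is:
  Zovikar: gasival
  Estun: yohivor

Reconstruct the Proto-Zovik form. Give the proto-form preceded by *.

Position 6: Zovikar has a, Estun has o. Zovikar preserves a here (none of its changes turn any other segment into a), so the proto-segment is *a.
Position 2: Zovikar has a, Estun has o. Zovikar preserves a here (none of its changes turn any other segment into a), so the proto-segment is *a.
Verify the candidate proto-form against each daughter:
Zovikar: *gakivar > gasivar > gasival  (by palatalisation, unconditioned shift)
Estun: *gakivar > yakivar > yahivar > yohivor  (by unconditioned shift, intervocalic lenition, vowel merger)
No other proto-form is consistent with every reflex, so the reconstruction is *gakivar.

*gakivar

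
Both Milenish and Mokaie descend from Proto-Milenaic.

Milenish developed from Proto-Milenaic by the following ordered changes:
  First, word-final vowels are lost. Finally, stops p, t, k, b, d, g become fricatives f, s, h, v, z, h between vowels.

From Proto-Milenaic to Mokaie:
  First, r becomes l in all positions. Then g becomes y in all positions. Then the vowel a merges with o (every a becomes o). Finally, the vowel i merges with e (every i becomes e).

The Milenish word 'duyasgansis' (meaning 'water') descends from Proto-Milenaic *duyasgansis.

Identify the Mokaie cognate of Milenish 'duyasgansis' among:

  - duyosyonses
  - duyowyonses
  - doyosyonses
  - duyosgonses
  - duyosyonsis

duyosyonses

Mokaie: start from *duyasgansis.
  rule 1: no change — duyasgansis
  rule 2 (unconditioned shift): duyasgansis → duyasyansis
  rule 3 (vowel merger): duyasyansis → duyosyonsis
  rule 4 (vowel merger): duyosyonsis → duyosyonses
  ⇒ Mokaie duyosyonses
Only 'duyosyonses' matches the regular Mokaie development of *duyasgansis.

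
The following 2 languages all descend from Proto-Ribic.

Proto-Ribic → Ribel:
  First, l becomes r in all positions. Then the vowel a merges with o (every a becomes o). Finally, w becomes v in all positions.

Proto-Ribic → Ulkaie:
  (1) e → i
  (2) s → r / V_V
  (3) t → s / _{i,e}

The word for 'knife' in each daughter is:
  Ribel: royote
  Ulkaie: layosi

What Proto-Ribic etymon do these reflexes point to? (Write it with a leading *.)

*layote

Position 6: Ribel has e, Ulkaie has i. Ribel preserves e here (none of its changes turn any other segment into e), so the proto-segment is *e.
Position 5: Ribel has t, Ulkaie has s. Ribel preserves t here (none of its changes turn any other segment into t), so the proto-segment is *t.
Position 1: Ribel has r, Ulkaie has l. Ulkaie preserves l here (none of its changes turn any other segment into l), so the proto-segment is *l.
Continuing position by position gives *layote; check it forward:
Ribel: start from *layote.
  rule 1 (unconditioned shift): layote → rayote
  rule 2 (vowel merger): rayote → royote
  rule 3: no change — royote
  ⇒ Ribel royote
Ulkaie: start from *layote.
  rule 1 (vowel merger): layote → layoti
  rule 2: no change — layoti
  rule 3 (palatalisation): layoti → layosi
  ⇒ Ulkaie layosi
No other proto-form is consistent with every reflex, so the reconstruction is *layote.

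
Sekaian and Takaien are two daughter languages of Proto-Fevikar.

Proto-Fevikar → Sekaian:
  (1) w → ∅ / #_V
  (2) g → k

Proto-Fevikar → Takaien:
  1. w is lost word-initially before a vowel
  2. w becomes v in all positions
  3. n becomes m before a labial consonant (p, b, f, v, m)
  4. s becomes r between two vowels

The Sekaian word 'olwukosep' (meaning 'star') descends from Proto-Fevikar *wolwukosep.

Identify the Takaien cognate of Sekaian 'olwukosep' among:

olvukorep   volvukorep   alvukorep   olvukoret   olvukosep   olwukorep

olvukorep

Takaien: *wolwukosep > olwukosep > olvukosep > olvukorep  (by glide loss, unconditioned shift, rhotacism)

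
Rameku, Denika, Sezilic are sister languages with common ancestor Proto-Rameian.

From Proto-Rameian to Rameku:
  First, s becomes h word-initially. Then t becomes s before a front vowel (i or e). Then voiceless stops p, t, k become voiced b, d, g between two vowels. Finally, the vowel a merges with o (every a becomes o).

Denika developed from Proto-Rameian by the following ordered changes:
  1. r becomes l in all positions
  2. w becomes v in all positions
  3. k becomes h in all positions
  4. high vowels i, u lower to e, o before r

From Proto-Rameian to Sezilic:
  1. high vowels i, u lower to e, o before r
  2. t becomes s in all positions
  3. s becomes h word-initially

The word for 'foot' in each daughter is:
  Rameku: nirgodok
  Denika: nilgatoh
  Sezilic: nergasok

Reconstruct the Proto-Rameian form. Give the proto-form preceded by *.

*nirgatok

Position 2: Rameku has i, Denika has i, Sezilic has e. Rameku preserves i here (none of its changes turn any other segment into i), so the proto-segment is *i.
Position 3: Rameku has r, Denika has l, Sezilic has r. Rameku preserves r here (none of its changes turn any other segment into r), so the proto-segment is *r.
Verify the candidate proto-form against each daughter:
Rameku: *nirgatok
  nirgatok (rule 1 does not apply)
  nirgatok (rule 2 does not apply)
  nirgatok → nirgadok   [intervocalic voicing]
  nirgadok → nirgodok   [vowel merger]
  giving Rameku nirgodok.
Denika: start from *nirgatok.
  rule 1 (unconditioned shift): nirgatok → nilgatok
  rule 2: no change — nilgatok
  rule 3 (unconditioned shift): nilgatok → nilgatoh
  rule 4: no change — nilgatoh
  ⇒ Denika nilgatoh
Sezilic: *nirgatok > nergatok > nergasok  (by pre-rhotic lowering, unconditioned shift)
No other proto-form is consistent with every reflex, so the reconstruction is *nirgatok.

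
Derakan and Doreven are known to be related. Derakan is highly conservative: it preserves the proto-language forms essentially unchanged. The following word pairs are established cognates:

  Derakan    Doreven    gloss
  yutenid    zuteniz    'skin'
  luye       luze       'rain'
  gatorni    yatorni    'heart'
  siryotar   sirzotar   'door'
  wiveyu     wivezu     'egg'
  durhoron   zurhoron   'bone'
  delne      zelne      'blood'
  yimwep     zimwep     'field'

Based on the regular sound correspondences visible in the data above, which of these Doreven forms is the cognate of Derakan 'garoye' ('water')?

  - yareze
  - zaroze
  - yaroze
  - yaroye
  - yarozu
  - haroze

yaroze

gatorni ~ yatorni — Derakan g corresponds to Doreven y word-initially before a back vowel.
luye ~ luze — Derakan y corresponds to Doreven z between vowels (before a front vowel).
Applying these to Derakan 'garoye':
  garoye → yaroye   (g→y word-initially before a back vowel)
  yaroye → yaroze   (y→z between vowels (before a front vowel))
So the Doreven cognate is 'yaroze'.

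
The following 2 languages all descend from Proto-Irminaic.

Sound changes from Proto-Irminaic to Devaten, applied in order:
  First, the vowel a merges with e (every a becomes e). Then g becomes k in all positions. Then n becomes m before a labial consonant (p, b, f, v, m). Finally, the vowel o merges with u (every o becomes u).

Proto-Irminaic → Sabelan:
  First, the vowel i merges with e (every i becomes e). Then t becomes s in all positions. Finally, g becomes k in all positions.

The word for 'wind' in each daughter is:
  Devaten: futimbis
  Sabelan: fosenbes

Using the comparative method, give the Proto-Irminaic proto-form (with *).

Position 3: Devaten has t, Sabelan has s. Devaten preserves t here (none of its changes turn any other segment into t), so the proto-segment is *t.
Position 7: Devaten has i, Sabelan has e. Devaten preserves i here (none of its changes turn any other segment into i), so the proto-segment is *i.
Position 2: Devaten has u, Sabelan has o. Sabelan preserves o here (none of its changes turn any other segment into o), so the proto-segment is *o.
Verify the candidate proto-form against each daughter:
Devaten: *fotinbis > fotimbis > futimbis  (by nasal place assimilation, vowel merger)
Sabelan: start from *fotinbis.
  rule 1 (vowel merger): fotinbis → fotenbes
  rule 2 (unconditioned shift): fotenbes → fosenbes
  rule 3: no change — fosenbes
  ⇒ Sabelan fosenbes
Only *fotinbis yields all of Devaten futimbis, Sabelan fosenbes.

*fotinbis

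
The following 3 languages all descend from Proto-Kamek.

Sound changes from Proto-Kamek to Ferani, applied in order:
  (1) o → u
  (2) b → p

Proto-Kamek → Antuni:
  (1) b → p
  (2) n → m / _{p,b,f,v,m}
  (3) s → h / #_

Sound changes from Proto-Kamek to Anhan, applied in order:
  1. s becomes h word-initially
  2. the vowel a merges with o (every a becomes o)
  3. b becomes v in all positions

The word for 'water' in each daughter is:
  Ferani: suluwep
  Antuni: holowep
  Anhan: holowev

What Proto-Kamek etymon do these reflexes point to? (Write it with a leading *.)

Position 7: Ferani has p, Antuni has p, Anhan has v. Taking the neighbouring segments as reconstructed: Ferani p could go back to *p or *b; Antuni p could go back to *p or *b; Anhan v could go back to *b or *v — the one source consistent with every daughter is *b.
Position 2: Ferani has u, Antuni has o, Anhan has o. Antuni preserves o here (none of its changes turn any other segment into o), so the proto-segment is *o.
Position 1: Ferani has s, Antuni has h, Anhan has h. Ferani preserves s here (none of its changes turn any other segment into s), so the proto-segment is *s.
This points to *soloweb. Verify forward in each daughter:
Ferani: *soloweb
  soloweb → suluweb   [vowel merger]
  suluweb → suluwep   [unconditioned shift]
  giving Ferani suluwep.
Antuni: *soloweb
  soloweb → solowep   [unconditioned shift]
  solowep (rule 2 does not apply)
  solowep → holowep   [debuccalisation]
  giving Antuni holowep.
Anhan: start from *soloweb.
  rule 1 (debuccalisation): soloweb → holoweb
  rule 2: no change — holoweb
  rule 3 (unconditioned shift): holoweb → holowev
  ⇒ Anhan holowev
*soloweb is the unique common source.

*soloweb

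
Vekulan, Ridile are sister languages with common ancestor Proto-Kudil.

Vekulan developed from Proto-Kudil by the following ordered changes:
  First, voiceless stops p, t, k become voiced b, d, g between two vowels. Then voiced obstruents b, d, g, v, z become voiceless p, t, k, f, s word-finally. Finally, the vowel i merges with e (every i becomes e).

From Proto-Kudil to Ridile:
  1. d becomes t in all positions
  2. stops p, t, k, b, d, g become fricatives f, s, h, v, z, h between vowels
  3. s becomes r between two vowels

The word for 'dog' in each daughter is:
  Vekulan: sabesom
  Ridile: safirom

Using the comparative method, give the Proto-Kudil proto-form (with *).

Position 3: Vekulan has b, Ridile has f. Taking the neighbouring segments as reconstructed: Vekulan b could go back to *p or *b; Ridile f could go back to *p or *f — the one source consistent with every daughter is *p.
Position 5: Vekulan has s, Ridile has r. Taking the neighbouring segments as reconstructed: Vekulan s can only go back to *s; Ridile r could go back to *t or *d or *s or *r — the one source consistent with every daughter is *s.
Verify the candidate proto-form against each daughter:
Vekulan: start from *sapisom.
  rule 1 (intervocalic voicing): sapisom → sabisom
  rule 2: no change — sabisom
  rule 3 (vowel merger): sabisom → sabesom
  ⇒ Vekulan sabesom
Ridile: start from *sapisom.
  rule 1: no change — sapisom
  rule 2 (intervocalic lenition): sapisom → safisom
  rule 3 (rhotacism): safisom → safirom
  ⇒ Ridile safirom
Only *sapisom yields all of Vekulan sabesom, Ridile safirom.

*sapisom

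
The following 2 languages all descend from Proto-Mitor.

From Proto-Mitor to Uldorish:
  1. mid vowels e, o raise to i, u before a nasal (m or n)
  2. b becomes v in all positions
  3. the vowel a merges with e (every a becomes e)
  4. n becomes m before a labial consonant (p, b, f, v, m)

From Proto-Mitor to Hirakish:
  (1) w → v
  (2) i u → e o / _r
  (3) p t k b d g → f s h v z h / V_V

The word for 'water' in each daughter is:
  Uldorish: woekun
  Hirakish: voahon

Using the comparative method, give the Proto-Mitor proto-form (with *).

*woakon

Position 3: Uldorish has e, Hirakish has a. Hirakish preserves a here (none of its changes turn any other segment into a), so the proto-segment is *a.
Position 1: Uldorish has w, Hirakish has v. Uldorish preserves w here (none of its changes turn any other segment into w), so the proto-segment is *w.
Continuing position by position gives *woakon; check it forward:
Uldorish: *woakon
  woakon → woakun   [pre-nasal raising]
  woakun (rule 2 does not apply)
  woakun → woekun   [vowel merger]
  woekun (rule 4 does not apply)
  giving Uldorish woekun.
Hirakish: *woakon
  woakon → voakon   [unconditioned shift]
  voakon (rule 2 does not apply)
  voakon → voahon   [intervocalic lenition]
  giving Hirakish voahon.
*woakon is the unique common source.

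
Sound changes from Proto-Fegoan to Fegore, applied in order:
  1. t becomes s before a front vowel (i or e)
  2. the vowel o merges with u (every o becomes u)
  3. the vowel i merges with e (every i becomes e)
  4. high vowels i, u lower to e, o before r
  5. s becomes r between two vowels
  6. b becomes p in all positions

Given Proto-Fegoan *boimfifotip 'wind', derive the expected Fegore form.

puemfefurep

Fegore: *boimfifotip > boimfifosip > buimfifusip > buemfefusep > buemfefurep > puemfefurep  (by palatalisation, vowel merger, vowel merger, rhotacism, unconditioned shift)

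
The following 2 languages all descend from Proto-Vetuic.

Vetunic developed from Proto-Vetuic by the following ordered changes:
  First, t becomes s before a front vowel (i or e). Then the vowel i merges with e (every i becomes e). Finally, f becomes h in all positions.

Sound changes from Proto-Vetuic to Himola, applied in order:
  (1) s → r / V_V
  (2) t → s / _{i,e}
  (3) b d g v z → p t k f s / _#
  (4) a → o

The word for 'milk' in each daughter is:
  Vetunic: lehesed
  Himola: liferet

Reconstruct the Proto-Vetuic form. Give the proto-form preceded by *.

*lifesed

Position 7: Vetunic has d, Himola has t. Vetunic preserves d here (none of its changes turn any other segment into d), so the proto-segment is *d.
Position 5: Vetunic has s, Himola has r. Taking the neighbouring segments as reconstructed: Vetunic s could go back to *t or *s; Himola r could go back to *s or *r — the one source consistent with every daughter is *s.
Position 2: Vetunic has e, Himola has i. Himola preserves i here (none of its changes turn any other segment into i), so the proto-segment is *i.
Verify the candidate proto-form against each daughter:
Vetunic: *lifesed
  lifesed (rule 1 does not apply)
  lifesed → lefesed   [vowel merger]
  lefesed → lehesed   [unconditioned shift]
  giving Vetunic lehesed.
Himola: start from *lifesed.
  rule 1 (rhotacism): lifesed → lifered
  rule 2: no change — lifered
  rule 3 (final devoicing): lifered → liferet
  rule 4: no change — liferet
  ⇒ Himola liferet
Only *lifesed yields all of Vetunic lehesed, Himola liferet.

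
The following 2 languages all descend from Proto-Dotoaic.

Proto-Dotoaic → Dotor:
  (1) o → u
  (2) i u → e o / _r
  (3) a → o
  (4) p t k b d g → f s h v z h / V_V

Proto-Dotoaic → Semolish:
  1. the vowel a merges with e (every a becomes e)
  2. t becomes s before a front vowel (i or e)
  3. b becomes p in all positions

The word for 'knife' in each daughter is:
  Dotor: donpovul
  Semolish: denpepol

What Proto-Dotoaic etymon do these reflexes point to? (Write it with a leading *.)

Position 7: Dotor has u, Semolish has o. Semolish preserves o here (none of its changes turn any other segment into o), so the proto-segment is *o.
Position 6: Dotor has v, Semolish has p. Taking the neighbouring segments as reconstructed: Dotor v could go back to *b or *v; Semolish p could go back to *p or *b — the one source consistent with every daughter is *b.
This points to *danpabol. Verify forward in each daughter:
Dotor: *danpabol > danpabul > donpobul > donpovul  (by vowel merger, vowel merger, intervocalic lenition)
Semolish: *danpabol > denpebol > denpepol  (by vowel merger, unconditioned shift)
*danpabol is the unique common source.

*danpabol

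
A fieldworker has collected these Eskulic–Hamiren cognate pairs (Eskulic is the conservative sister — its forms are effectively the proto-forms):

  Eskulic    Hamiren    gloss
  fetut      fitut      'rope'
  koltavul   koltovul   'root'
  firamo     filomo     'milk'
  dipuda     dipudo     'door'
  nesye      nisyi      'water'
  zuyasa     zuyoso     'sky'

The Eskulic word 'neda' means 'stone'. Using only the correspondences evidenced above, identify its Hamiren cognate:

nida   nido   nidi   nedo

fetut ~ fitut, nesye ~ nisyi — Eskulic e corresponds to Hamiren i after a consonant, before a consonant other than r, m, n, p, b, f, v.
dipuda ~ dipudo, zuyasa ~ zuyoso — Eskulic a corresponds to Hamiren o word-finally.
Applying these to Eskulic 'neda':
  neda → nida   (e→i after a consonant, before a consonant other than r, m, n, p, b, f, v)
  nida → nido   (a→o word-finally)
So the Hamiren cognate is 'nido'.

nido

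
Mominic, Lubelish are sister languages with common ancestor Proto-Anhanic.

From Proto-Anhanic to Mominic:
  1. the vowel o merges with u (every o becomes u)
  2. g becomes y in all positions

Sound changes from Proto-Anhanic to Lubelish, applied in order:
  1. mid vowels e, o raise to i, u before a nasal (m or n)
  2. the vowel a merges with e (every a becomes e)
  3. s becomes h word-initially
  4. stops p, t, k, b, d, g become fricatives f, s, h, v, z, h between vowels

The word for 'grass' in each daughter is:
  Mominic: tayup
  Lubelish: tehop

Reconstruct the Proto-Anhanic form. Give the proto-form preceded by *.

Position 4: Mominic has u, Lubelish has o. Lubelish preserves o here (none of its changes turn any other segment into o), so the proto-segment is *o.
Position 3: Mominic has y, Lubelish has h. Taking the neighbouring segments as reconstructed: Mominic y could go back to *g or *y; Lubelish h could go back to *k or *g or *h — the one source consistent with every daughter is *g.
Position 2: Mominic has a, Lubelish has e. Mominic preserves a here (none of its changes turn any other segment into a), so the proto-segment is *a.
Continuing position by position gives *tagop; check it forward:
Mominic: start from *tagop.
  rule 1 (vowel merger): tagop → tagup
  rule 2 (unconditioned shift): tagup → tayup
  ⇒ Mominic tayup
Lubelish: start from *tagop.
  rule 1: no change — tagop
  rule 2 (vowel merger): tagop → tegop
  rule 3: no change — tegop
  rule 4 (intervocalic lenition): tegop → tehop
  ⇒ Lubelish tehop
No other proto-form is consistent with every reflex, so the reconstruction is *tagop.

*tagop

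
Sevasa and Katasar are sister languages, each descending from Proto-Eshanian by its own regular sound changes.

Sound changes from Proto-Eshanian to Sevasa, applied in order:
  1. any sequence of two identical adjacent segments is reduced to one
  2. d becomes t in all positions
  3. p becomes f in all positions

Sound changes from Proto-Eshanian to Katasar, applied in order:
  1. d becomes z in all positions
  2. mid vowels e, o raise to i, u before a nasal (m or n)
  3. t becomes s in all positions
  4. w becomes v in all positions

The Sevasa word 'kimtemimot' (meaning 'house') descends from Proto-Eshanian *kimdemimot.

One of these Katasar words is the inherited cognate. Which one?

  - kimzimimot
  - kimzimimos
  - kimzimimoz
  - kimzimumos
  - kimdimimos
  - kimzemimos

Katasar: *kimdemimot > kimzemimot > kimzimimot > kimzimimos  (by unconditioned shift, pre-nasal raising, unconditioned shift)
Among the options, 'kimzimimos' alone shows every Katasar change applied in order.

kimzimimos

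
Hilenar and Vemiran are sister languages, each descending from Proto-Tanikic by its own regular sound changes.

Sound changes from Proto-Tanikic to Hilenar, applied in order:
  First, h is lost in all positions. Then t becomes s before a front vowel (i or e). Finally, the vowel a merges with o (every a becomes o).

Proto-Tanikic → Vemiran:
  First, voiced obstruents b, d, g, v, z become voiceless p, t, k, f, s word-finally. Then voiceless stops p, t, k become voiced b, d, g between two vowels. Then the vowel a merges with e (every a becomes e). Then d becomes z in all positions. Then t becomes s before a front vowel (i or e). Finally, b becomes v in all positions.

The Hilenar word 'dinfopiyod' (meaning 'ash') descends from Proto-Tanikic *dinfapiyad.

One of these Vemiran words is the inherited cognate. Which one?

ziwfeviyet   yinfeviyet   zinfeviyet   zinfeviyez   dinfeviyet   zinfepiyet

Vemiran: start from *dinfapiyad.
  rule 1 (final devoicing): dinfapiyad → dinfapiyat
  rule 2 (intervocalic voicing): dinfapiyat → dinfabiyat
  rule 3 (vowel merger): dinfabiyat → dinfebiyet
  rule 4 (unconditioned shift): dinfebiyet → zinfebiyet
  rule 5: no change — zinfebiyet
  rule 6 (unconditioned shift): zinfebiyet → zinfeviyet
  ⇒ Vemiran zinfeviyet
Only 'zinfeviyet' matches the regular Vemiran development of *dinfapiyad.

zinfeviyet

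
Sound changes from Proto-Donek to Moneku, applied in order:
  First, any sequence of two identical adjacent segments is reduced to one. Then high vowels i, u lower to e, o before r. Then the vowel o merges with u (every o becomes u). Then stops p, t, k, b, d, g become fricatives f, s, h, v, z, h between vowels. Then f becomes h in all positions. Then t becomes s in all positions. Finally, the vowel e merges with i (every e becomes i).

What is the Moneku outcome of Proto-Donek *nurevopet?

nurivuhis

Moneku: *nurevopet > norevopet > nurevupet > nurevufet > nurevuhet > nurevuhes > nurivuhis  (by pre-rhotic lowering, vowel merger, intervocalic lenition, unconditioned shift, unconditioned shift, vowel merger)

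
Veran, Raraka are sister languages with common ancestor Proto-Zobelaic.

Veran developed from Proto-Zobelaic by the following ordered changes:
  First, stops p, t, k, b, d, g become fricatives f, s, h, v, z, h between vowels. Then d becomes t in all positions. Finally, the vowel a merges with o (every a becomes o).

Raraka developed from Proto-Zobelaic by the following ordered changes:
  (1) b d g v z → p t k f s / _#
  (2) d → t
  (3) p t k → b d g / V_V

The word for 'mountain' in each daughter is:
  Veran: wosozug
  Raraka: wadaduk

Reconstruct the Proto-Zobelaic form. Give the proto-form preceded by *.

Position 3: Veran has s, Raraka has d. Taking the neighbouring segments as reconstructed: Veran s could go back to *t or *s; Raraka d could go back to *t or *d — the one source consistent with every daughter is *t.
Position 4: Veran has o, Raraka has a. Raraka preserves a here (none of its changes turn any other segment into a), so the proto-segment is *a.
This points to *watadug. Verify forward in each daughter:
Veran: *watadug
  watadug → wasazug   [intervocalic lenition]
  wasazug (rule 2 does not apply)
  wasazug → wosozug   [vowel merger]
  giving Veran wosozug.
Raraka: *watadug > wataduk > watatuk > wadaduk  (by final devoicing, unconditioned shift, intervocalic voicing)
No other proto-form is consistent with every reflex, so the reconstruction is *watadug.

*watadug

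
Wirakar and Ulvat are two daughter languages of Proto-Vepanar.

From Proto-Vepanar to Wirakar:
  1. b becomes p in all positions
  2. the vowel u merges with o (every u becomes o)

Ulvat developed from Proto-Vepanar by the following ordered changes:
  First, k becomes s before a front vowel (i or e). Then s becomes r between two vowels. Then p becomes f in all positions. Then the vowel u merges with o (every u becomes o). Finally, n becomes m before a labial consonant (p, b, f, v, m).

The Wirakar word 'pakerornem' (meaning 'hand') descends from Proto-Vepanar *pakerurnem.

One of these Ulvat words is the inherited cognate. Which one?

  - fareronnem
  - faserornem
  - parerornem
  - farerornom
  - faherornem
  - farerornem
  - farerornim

farerornem

Ulvat: *pakerurnem
  pakerurnem → paserurnem   [palatalisation]
  paserurnem → parerurnem   [rhotacism]
  parerurnem → farerurnem   [unconditioned shift]
  farerurnem → farerornem   [vowel merger]
  farerornem (rule 5 does not apply)
  giving Ulvat farerornem.
The other candidates each miss or misapply at least one Ulvat change.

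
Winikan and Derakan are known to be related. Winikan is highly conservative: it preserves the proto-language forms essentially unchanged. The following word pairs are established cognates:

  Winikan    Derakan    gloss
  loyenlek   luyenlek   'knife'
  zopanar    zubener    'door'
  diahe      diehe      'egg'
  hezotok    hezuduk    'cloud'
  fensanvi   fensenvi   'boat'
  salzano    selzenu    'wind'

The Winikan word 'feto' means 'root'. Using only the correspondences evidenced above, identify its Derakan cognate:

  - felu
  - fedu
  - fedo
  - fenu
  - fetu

hezotok ~ hezuduk — Winikan t corresponds to Derakan d between vowels (before a back vowel).
salzano ~ selzenu — Winikan o corresponds to Derakan u word-finally.
Applying these to Winikan 'feto':
  feto → fedo   (t→d between vowels (before a back vowel))
  fedo → fedu   (o→u word-finally)
So the Derakan cognate is 'fedu'.

fedu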